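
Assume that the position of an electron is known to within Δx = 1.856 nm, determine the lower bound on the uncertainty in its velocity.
31.187 km/s

Using the Heisenberg uncertainty principle and Δp = mΔv:
ΔxΔp ≥ ℏ/2
Δx(mΔv) ≥ ℏ/2

The minimum uncertainty in velocity is:
Δv_min = ℏ/(2mΔx)
Δv_min = (1.055e-34 J·s) / (2 × 9.109e-31 kg × 1.856e-09 m)
Δv_min = 3.119e+04 m/s = 31.187 km/s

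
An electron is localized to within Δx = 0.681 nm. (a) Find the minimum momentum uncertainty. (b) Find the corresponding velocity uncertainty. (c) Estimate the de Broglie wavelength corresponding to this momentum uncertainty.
(a) Δp_min = 7.743 × 10^-26 kg·m/s
(b) Δv_min = 84.998 km/s
(c) λ_dB = 8.558 nm

Step-by-step:

(a) From the uncertainty principle:
Δp_min = ℏ/(2Δx) = (1.055e-34 J·s)/(2 × 6.810e-10 m) = 7.743e-26 kg·m/s

(b) The velocity uncertainty:
Δv = Δp/m = (7.743e-26 kg·m/s)/(9.109e-31 kg) = 8.500e+04 m/s = 84.998 km/s

(c) The de Broglie wavelength for this momentum:
λ = h/p = (6.626e-34 J·s)/(7.743e-26 kg·m/s) = 8.558e-09 m = 8.558 nm

Note: The de Broglie wavelength is comparable to the localization size, as expected from wave-particle duality.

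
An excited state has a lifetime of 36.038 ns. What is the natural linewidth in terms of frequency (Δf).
2.208 MHz

Using the energy-time uncertainty principle and E = hf:
ΔEΔt ≥ ℏ/2
hΔf·Δt ≥ ℏ/2

The minimum frequency uncertainty is:
Δf = ℏ/(2hτ) = 1/(4πτ)
Δf = 1/(4π × 3.604e-08 s)
Δf = 2.208e+06 Hz = 2.208 MHz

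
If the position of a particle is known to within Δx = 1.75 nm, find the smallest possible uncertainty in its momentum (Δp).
3.013 × 10^-26 kg·m/s

Using the Heisenberg uncertainty principle:
ΔxΔp ≥ ℏ/2

The minimum uncertainty in momentum is:
Δp_min = ℏ/(2Δx)
Δp_min = (1.055e-34 J·s) / (2 × 1.750e-09 m)
Δp_min = 3.013e-26 kg·m/s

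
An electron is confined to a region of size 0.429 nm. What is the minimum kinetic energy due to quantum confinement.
51.755 meV

Using the uncertainty principle:

1. Position uncertainty: Δx ≈ 4.290e-10 m
2. Minimum momentum uncertainty: Δp = ℏ/(2Δx) = 1.229e-25 kg·m/s
3. Minimum kinetic energy:
   KE = (Δp)²/(2m) = (1.229e-25)²/(2 × 9.109e-31 kg)
   KE = 8.292e-21 J = 51.755 meV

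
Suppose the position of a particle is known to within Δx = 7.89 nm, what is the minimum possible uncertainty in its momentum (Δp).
6.683 × 10^-27 kg·m/s

Using the Heisenberg uncertainty principle:
ΔxΔp ≥ ℏ/2

The minimum uncertainty in momentum is:
Δp_min = ℏ/(2Δx)
Δp_min = (1.055e-34 J·s) / (2 × 7.890e-09 m)
Δp_min = 6.683e-27 kg·m/s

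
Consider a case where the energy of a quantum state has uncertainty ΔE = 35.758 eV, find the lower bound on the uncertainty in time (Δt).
9.204 as

Using the energy-time uncertainty principle:
ΔEΔt ≥ ℏ/2

The minimum uncertainty in time is:
Δt_min = ℏ/(2ΔE)
Δt_min = (1.055e-34 J·s) / (2 × 5.729e-18 J)
Δt_min = 9.204e-18 s = 9.204 as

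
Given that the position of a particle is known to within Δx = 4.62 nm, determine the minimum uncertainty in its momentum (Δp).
1.141 × 10^-26 kg·m/s

Using the Heisenberg uncertainty principle:
ΔxΔp ≥ ℏ/2

The minimum uncertainty in momentum is:
Δp_min = ℏ/(2Δx)
Δp_min = (1.055e-34 J·s) / (2 × 4.620e-09 m)
Δp_min = 1.141e-26 kg·m/s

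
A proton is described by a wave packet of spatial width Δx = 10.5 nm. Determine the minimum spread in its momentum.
5.022 × 10^-27 kg·m/s

For a wave packet, the spatial width Δx and momentum spread Δp are related by the uncertainty principle:
ΔxΔp ≥ ℏ/2

The minimum momentum spread is:
Δp_min = ℏ/(2Δx)
Δp_min = (1.055e-34 J·s) / (2 × 1.050e-08 m)
Δp_min = 5.022e-27 kg·m/s

A wave packet cannot have both a well-defined position and well-defined momentum.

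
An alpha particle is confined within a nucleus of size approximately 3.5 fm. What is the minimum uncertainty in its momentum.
1.507 × 10^-20 kg·m/s

Using the Heisenberg uncertainty principle:
ΔxΔp ≥ ℏ/2

With Δx ≈ L = 3.500e-15 m (the confinement size):
Δp_min = ℏ/(2Δx)
Δp_min = (1.055e-34 J·s) / (2 × 3.500e-15 m)
Δp_min = 1.507e-20 kg·m/s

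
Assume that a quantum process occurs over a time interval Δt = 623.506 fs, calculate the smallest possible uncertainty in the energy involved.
527.831 μeV

Using the energy-time uncertainty principle:
ΔEΔt ≥ ℏ/2

The minimum uncertainty in energy is:
ΔE_min = ℏ/(2Δt)
ΔE_min = (1.055e-34 J·s) / (2 × 6.235e-13 s)
ΔE_min = 8.457e-23 J = 527.831 μeV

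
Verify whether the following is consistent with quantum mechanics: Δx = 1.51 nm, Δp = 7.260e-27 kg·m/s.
No, it violates the uncertainty principle (impossible measurement).

Calculate the product ΔxΔp:
ΔxΔp = (1.510e-09 m) × (7.260e-27 kg·m/s)
ΔxΔp = 1.096e-35 J·s

Compare to the minimum allowed value ℏ/2:
ℏ/2 = 5.273e-35 J·s

Since ΔxΔp = 1.096e-35 J·s < 5.273e-35 J·s = ℏ/2,
the measurement violates the uncertainty principle.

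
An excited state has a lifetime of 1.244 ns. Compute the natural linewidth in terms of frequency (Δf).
63.969 MHz

Using the energy-time uncertainty principle and E = hf:
ΔEΔt ≥ ℏ/2
hΔf·Δt ≥ ℏ/2

The minimum frequency uncertainty is:
Δf = ℏ/(2hτ) = 1/(4πτ)
Δf = 1/(4π × 1.244e-09 s)
Δf = 6.397e+07 Hz = 63.969 MHz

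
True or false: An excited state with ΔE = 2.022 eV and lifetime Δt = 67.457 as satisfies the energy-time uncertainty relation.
No, it violates the uncertainty relation.

Calculate the product ΔEΔt:
ΔE = 2.022 eV = 3.240e-19 J
ΔEΔt = (3.240e-19 J) × (6.746e-17 s)
ΔEΔt = 2.185e-35 J·s

Compare to the minimum allowed value ℏ/2:
ℏ/2 = 5.273e-35 J·s

Since ΔEΔt = 2.185e-35 J·s < 5.273e-35 J·s = ℏ/2,
this violates the uncertainty relation.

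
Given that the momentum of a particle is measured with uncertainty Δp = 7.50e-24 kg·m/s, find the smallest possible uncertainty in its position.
7.030 pm

Using the Heisenberg uncertainty principle:
ΔxΔp ≥ ℏ/2

The minimum uncertainty in position is:
Δx_min = ℏ/(2Δp)
Δx_min = (1.055e-34 J·s) / (2 × 7.500e-24 kg·m/s)
Δx_min = 7.030e-12 m = 7.030 pm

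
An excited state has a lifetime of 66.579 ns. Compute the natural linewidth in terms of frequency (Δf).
1.195 MHz

Using the energy-time uncertainty principle and E = hf:
ΔEΔt ≥ ℏ/2
hΔf·Δt ≥ ℏ/2

The minimum frequency uncertainty is:
Δf = ℏ/(2hτ) = 1/(4πτ)
Δf = 1/(4π × 6.658e-08 s)
Δf = 1.195e+06 Hz = 1.195 MHz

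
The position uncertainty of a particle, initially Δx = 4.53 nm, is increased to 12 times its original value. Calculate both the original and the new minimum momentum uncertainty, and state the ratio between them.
Original Δp_min = 1.164 × 10^-26 kg·m/s; new Δp'_min = 9.700 × 10^-28 kg·m/s; ratio Δp'_min/Δp_min = 1/12.

From the uncertainty principle ΔxΔp ≥ ℏ/2, the minimum momentum uncertainty is Δp_min = ℏ/(2Δx).

Original (Δx = 4.53 nm = 4.530e-09 m):
Δp_min = (1.055e-34 J·s)/(2 × 4.530e-09 m) = 1.164e-26 kg·m/s

When Δx → 12Δx:
Δp'_min = ℏ/(2 × 12Δx) = (1/12) × ℏ/(2Δx) = (1/12) × Δp_min
Δp'_min = 1/12 × 1.164e-26 kg·m/s = 9.700e-28 kg·m/s

Since Δp_min ∝ 1/Δx, when Δx is increased to 12 times its original value, Δp_min decreases to 1/12 of its original value.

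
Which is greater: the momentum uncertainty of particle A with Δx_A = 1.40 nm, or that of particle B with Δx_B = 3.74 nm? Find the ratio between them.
Particle A has the larger minimum momentum uncertainty, by a factor of 2.67.

For each particle, the minimum momentum uncertainty is Δp_min = ℏ/(2Δx):

Particle A: Δp_A = ℏ/(2×1.400e-09 m) = 3.766e-26 kg·m/s
Particle B: Δp_B = ℏ/(2×3.740e-09 m) = 1.410e-26 kg·m/s

Ratio: Δp_A/Δp_B = 2.67

Since Δp_min ∝ 1/Δx, the particle with smaller position uncertainty (A) has larger momentum uncertainty.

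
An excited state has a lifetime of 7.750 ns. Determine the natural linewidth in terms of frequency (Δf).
10.268 MHz

Using the energy-time uncertainty principle and E = hf:
ΔEΔt ≥ ℏ/2
hΔf·Δt ≥ ℏ/2

The minimum frequency uncertainty is:
Δf = ℏ/(2hτ) = 1/(4πτ)
Δf = 1/(4π × 7.750e-09 s)
Δf = 1.027e+07 Hz = 10.268 MHz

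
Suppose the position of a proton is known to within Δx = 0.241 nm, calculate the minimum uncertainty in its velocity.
130.807 m/s

Using the Heisenberg uncertainty principle and Δp = mΔv:
ΔxΔp ≥ ℏ/2
Δx(mΔv) ≥ ℏ/2

The minimum uncertainty in velocity is:
Δv_min = ℏ/(2mΔx)
Δv_min = (1.055e-34 J·s) / (2 × 1.673e-27 kg × 2.410e-10 m)
Δv_min = 1.308e+02 m/s = 130.807 m/s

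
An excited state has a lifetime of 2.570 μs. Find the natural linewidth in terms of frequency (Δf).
30.964 kHz

Using the energy-time uncertainty principle and E = hf:
ΔEΔt ≥ ℏ/2
hΔf·Δt ≥ ℏ/2

The minimum frequency uncertainty is:
Δf = ℏ/(2hτ) = 1/(4πτ)
Δf = 1/(4π × 2.570e-06 s)
Δf = 3.096e+04 Hz = 30.964 kHz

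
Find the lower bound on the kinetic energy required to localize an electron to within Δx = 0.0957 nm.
1.040 eV

Localizing a particle requires giving it sufficient momentum uncertainty:

1. From uncertainty principle: Δp ≥ ℏ/(2Δx)
   Δp_min = (1.055e-34 J·s) / (2 × 9.570e-11 m)
   Δp_min = 5.510e-25 kg·m/s

2. This momentum uncertainty corresponds to kinetic energy:
   KE ≈ (Δp)²/(2m) = (5.510e-25)²/(2 × 9.109e-31 kg)
   KE = 1.666e-19 J = 1.040 eV

Tighter localization requires more energy.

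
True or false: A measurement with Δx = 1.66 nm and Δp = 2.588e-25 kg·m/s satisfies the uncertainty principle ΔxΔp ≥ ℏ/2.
Yes, it satisfies the uncertainty principle.

Calculate the product ΔxΔp:
ΔxΔp = (1.660e-09 m) × (2.588e-25 kg·m/s)
ΔxΔp = 4.296e-34 J·s

Compare to the minimum allowed value ℏ/2:
ℏ/2 = 5.273e-35 J·s

Since ΔxΔp = 4.296e-34 J·s ≥ 5.273e-35 J·s = ℏ/2,
the measurement satisfies the uncertainty principle.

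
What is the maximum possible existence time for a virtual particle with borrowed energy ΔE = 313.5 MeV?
1.050 ys

Using the energy-time uncertainty principle:
ΔEΔt ≥ ℏ/2

For a virtual particle borrowing energy ΔE, the maximum lifetime is:
Δt_max = ℏ/(2ΔE)

Converting energy:
ΔE = 313.5 MeV = 5.023e-11 J

Δt_max = (1.055e-34 J·s) / (2 × 5.023e-11 J)
Δt_max = 1.050e-24 s = 1.050 ys

Virtual particles with higher borrowed energy exist for shorter times.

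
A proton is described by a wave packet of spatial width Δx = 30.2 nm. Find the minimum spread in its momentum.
1.746 × 10^-27 kg·m/s

For a wave packet, the spatial width Δx and momentum spread Δp are related by the uncertainty principle:
ΔxΔp ≥ ℏ/2

The minimum momentum spread is:
Δp_min = ℏ/(2Δx)
Δp_min = (1.055e-34 J·s) / (2 × 3.020e-08 m)
Δp_min = 1.746e-27 kg·m/s

A wave packet cannot have both a well-defined position and well-defined momentum.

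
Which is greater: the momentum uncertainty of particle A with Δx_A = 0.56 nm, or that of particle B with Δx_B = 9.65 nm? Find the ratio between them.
Particle A has the larger minimum momentum uncertainty, by a factor of 17.23.

For each particle, the minimum momentum uncertainty is Δp_min = ℏ/(2Δx):

Particle A: Δp_A = ℏ/(2×5.600e-10 m) = 9.416e-26 kg·m/s
Particle B: Δp_B = ℏ/(2×9.650e-09 m) = 5.464e-27 kg·m/s

Ratio: Δp_A/Δp_B = 17.23

Since Δp_min ∝ 1/Δx, the particle with smaller position uncertainty (A) has larger momentum uncertainty.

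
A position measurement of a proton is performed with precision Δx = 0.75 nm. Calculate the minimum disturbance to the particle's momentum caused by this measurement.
7.030 × 10^-26 kg·m/s

The uncertainty principle implies that measuring position disturbs momentum:
ΔxΔp ≥ ℏ/2

When we measure position with precision Δx, we necessarily introduce a momentum uncertainty:
Δp ≥ ℏ/(2Δx)
Δp_min = (1.055e-34 J·s) / (2 × 7.500e-10 m)
Δp_min = 7.030e-26 kg·m/s

The more precisely we measure position, the greater the momentum disturbance.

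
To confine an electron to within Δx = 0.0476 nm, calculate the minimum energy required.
4.204 eV

Localizing a particle requires giving it sufficient momentum uncertainty:

1. From uncertainty principle: Δp ≥ ℏ/(2Δx)
   Δp_min = (1.055e-34 J·s) / (2 × 4.760e-11 m)
   Δp_min = 1.108e-24 kg·m/s

2. This momentum uncertainty corresponds to kinetic energy:
   KE ≈ (Δp)²/(2m) = (1.108e-24)²/(2 × 9.109e-31 kg)
   KE = 6.735e-19 J = 4.204 eV

Tighter localization requires more energy.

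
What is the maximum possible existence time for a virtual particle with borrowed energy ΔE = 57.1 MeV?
5.764 ys

Using the energy-time uncertainty principle:
ΔEΔt ≥ ℏ/2

For a virtual particle borrowing energy ΔE, the maximum lifetime is:
Δt_max = ℏ/(2ΔE)

Converting energy:
ΔE = 57.1 MeV = 9.148e-12 J

Δt_max = (1.055e-34 J·s) / (2 × 9.148e-12 J)
Δt_max = 5.764e-24 s = 5.764 ys

Virtual particles with higher borrowed energy exist for shorter times.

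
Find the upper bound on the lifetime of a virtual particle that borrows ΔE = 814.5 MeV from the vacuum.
4.041 × 10^-25 s

Using the energy-time uncertainty principle:
ΔEΔt ≥ ℏ/2

For a virtual particle borrowing energy ΔE, the maximum lifetime is:
Δt_max = ℏ/(2ΔE)

Converting energy:
ΔE = 814.5 MeV = 1.305e-10 J

Δt_max = (1.055e-34 J·s) / (2 × 1.305e-10 J)
Δt_max = 4.041e-25 s = 4.041 × 10^-25 s

Virtual particles with higher borrowed energy exist for shorter times.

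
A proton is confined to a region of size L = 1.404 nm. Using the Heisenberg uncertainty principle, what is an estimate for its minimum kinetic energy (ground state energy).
2.632 μeV

Using the uncertainty principle to estimate ground state energy:

1. The position uncertainty is approximately the confinement size:
   Δx ≈ L = 1.404e-09 m

2. From ΔxΔp ≥ ℏ/2, the minimum momentum uncertainty is:
   Δp ≈ ℏ/(2L) = 3.756e-26 kg·m/s

3. The kinetic energy is approximately:
   KE ≈ (Δp)²/(2m) = (3.756e-26)²/(2 × 1.673e-27 kg)
   KE ≈ 4.216e-25 J = 2.632 μeV

This is an order-of-magnitude estimate of the ground state energy.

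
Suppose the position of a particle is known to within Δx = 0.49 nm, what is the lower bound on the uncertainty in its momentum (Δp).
1.076 × 10^-25 kg·m/s

Using the Heisenberg uncertainty principle:
ΔxΔp ≥ ℏ/2

The minimum uncertainty in momentum is:
Δp_min = ℏ/(2Δx)
Δp_min = (1.055e-34 J·s) / (2 × 4.900e-10 m)
Δp_min = 1.076e-25 kg·m/s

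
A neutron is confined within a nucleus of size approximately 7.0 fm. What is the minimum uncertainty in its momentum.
7.533 × 10^-21 kg·m/s

Using the Heisenberg uncertainty principle:
ΔxΔp ≥ ℏ/2

With Δx ≈ L = 7.000e-15 m (the confinement size):
Δp_min = ℏ/(2Δx)
Δp_min = (1.055e-34 J·s) / (2 × 7.000e-15 m)
Δp_min = 7.533e-21 kg·m/s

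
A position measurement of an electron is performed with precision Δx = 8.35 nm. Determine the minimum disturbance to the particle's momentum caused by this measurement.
6.315 × 10^-27 kg·m/s

The uncertainty principle implies that measuring position disturbs momentum:
ΔxΔp ≥ ℏ/2

When we measure position with precision Δx, we necessarily introduce a momentum uncertainty:
Δp ≥ ℏ/(2Δx)
Δp_min = (1.055e-34 J·s) / (2 × 8.350e-09 m)
Δp_min = 6.315e-27 kg·m/s

The more precisely we measure position, the greater the momentum disturbance.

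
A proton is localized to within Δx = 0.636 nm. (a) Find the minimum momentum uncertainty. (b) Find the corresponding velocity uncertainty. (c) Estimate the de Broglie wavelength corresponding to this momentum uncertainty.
(a) Δp_min = 8.291 × 10^-26 kg·m/s
(b) Δv_min = 49.567 m/s
(c) λ_dB = 7.992 nm

Step-by-step:

(a) From the uncertainty principle:
Δp_min = ℏ/(2Δx) = (1.055e-34 J·s)/(2 × 6.360e-10 m) = 8.291e-26 kg·m/s

(b) The velocity uncertainty:
Δv = Δp/m = (8.291e-26 kg·m/s)/(1.673e-27 kg) = 4.957e+01 m/s = 49.567 m/s

(c) The de Broglie wavelength for this momentum:
λ = h/p = (6.626e-34 J·s)/(8.291e-26 kg·m/s) = 7.992e-09 m = 7.992 nm

Note: The de Broglie wavelength is comparable to the localization size, as expected from wave-particle duality.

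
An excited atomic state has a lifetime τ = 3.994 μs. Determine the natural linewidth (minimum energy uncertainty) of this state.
82.400 peV

Using the energy-time uncertainty principle:
ΔEΔt ≥ ℏ/2

The lifetime τ represents the time uncertainty Δt.
The natural linewidth (minimum energy uncertainty) is:

ΔE = ℏ/(2τ)
ΔE = (1.055e-34 J·s) / (2 × 3.994e-06 s)
ΔE = 1.320e-29 J = 82.400 peV

This natural linewidth limits the precision of spectroscopic measurements.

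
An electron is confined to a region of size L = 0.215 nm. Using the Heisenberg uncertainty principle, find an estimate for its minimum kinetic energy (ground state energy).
206.056 meV

Using the uncertainty principle to estimate ground state energy:

1. The position uncertainty is approximately the confinement size:
   Δx ≈ L = 2.150e-10 m

2. From ΔxΔp ≥ ℏ/2, the minimum momentum uncertainty is:
   Δp ≈ ℏ/(2L) = 2.452e-25 kg·m/s

3. The kinetic energy is approximately:
   KE ≈ (Δp)²/(2m) = (2.452e-25)²/(2 × 9.109e-31 kg)
   KE ≈ 3.301e-20 J = 206.056 meV

This is an order-of-magnitude estimate of the ground state energy.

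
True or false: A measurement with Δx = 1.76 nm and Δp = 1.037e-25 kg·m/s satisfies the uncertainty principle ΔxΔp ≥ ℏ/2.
Yes, it satisfies the uncertainty principle.

Calculate the product ΔxΔp:
ΔxΔp = (1.760e-09 m) × (1.037e-25 kg·m/s)
ΔxΔp = 1.825e-34 J·s

Compare to the minimum allowed value ℏ/2:
ℏ/2 = 5.273e-35 J·s

Since ΔxΔp = 1.825e-34 J·s ≥ 5.273e-35 J·s = ℏ/2,
the measurement satisfies the uncertainty principle.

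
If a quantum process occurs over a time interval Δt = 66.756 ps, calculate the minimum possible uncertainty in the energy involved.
4.930 μeV

Using the energy-time uncertainty principle:
ΔEΔt ≥ ℏ/2

The minimum uncertainty in energy is:
ΔE_min = ℏ/(2Δt)
ΔE_min = (1.055e-34 J·s) / (2 × 6.676e-11 s)
ΔE_min = 7.899e-25 J = 4.930 μeV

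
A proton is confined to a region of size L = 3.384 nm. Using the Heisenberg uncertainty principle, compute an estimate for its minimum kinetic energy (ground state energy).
452.995 neV

Using the uncertainty principle to estimate ground state energy:

1. The position uncertainty is approximately the confinement size:
   Δx ≈ L = 3.384e-09 m

2. From ΔxΔp ≥ ℏ/2, the minimum momentum uncertainty is:
   Δp ≈ ℏ/(2L) = 1.558e-26 kg·m/s

3. The kinetic energy is approximately:
   KE ≈ (Δp)²/(2m) = (1.558e-26)²/(2 × 1.673e-27 kg)
   KE ≈ 7.258e-26 J = 452.995 neV

This is an order-of-magnitude estimate of the ground state energy.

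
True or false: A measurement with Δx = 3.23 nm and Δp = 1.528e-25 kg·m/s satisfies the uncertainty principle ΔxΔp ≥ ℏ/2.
Yes, it satisfies the uncertainty principle.

Calculate the product ΔxΔp:
ΔxΔp = (3.230e-09 m) × (1.528e-25 kg·m/s)
ΔxΔp = 4.935e-34 J·s

Compare to the minimum allowed value ℏ/2:
ℏ/2 = 5.273e-35 J·s

Since ΔxΔp = 4.935e-34 J·s ≥ 5.273e-35 J·s = ℏ/2,
the measurement satisfies the uncertainty principle.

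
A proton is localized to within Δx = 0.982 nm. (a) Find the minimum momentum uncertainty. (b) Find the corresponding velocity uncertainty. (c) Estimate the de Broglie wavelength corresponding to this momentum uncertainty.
(a) Δp_min = 5.370 × 10^-26 kg·m/s
(b) Δv_min = 32.102 m/s
(c) λ_dB = 12.340 nm

Step-by-step:

(a) From the uncertainty principle:
Δp_min = ℏ/(2Δx) = (1.055e-34 J·s)/(2 × 9.820e-10 m) = 5.370e-26 kg·m/s

(b) The velocity uncertainty:
Δv = Δp/m = (5.370e-26 kg·m/s)/(1.673e-27 kg) = 3.210e+01 m/s = 32.102 m/s

(c) The de Broglie wavelength for this momentum:
λ = h/p = (6.626e-34 J·s)/(5.370e-26 kg·m/s) = 1.234e-08 m = 12.340 nm

Note: The de Broglie wavelength is comparable to the localization size, as expected from wave-particle duality.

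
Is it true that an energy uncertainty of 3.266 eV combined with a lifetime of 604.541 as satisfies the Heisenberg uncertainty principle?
Yes, it satisfies the uncertainty relation.

Calculate the product ΔEΔt:
ΔE = 3.266 eV = 5.233e-19 J
ΔEΔt = (5.233e-19 J) × (6.045e-16 s)
ΔEΔt = 3.163e-34 J·s

Compare to the minimum allowed value ℏ/2:
ℏ/2 = 5.273e-35 J·s

Since ΔEΔt = 3.163e-34 J·s ≥ 5.273e-35 J·s = ℏ/2,
this satisfies the uncertainty relation.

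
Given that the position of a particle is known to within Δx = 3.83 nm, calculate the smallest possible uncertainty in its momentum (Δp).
1.377 × 10^-26 kg·m/s

Using the Heisenberg uncertainty principle:
ΔxΔp ≥ ℏ/2

The minimum uncertainty in momentum is:
Δp_min = ℏ/(2Δx)
Δp_min = (1.055e-34 J·s) / (2 × 3.830e-09 m)
Δp_min = 1.377e-26 kg·m/s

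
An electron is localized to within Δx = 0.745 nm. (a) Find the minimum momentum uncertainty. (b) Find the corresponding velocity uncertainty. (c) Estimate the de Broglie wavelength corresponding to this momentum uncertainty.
(a) Δp_min = 7.078 × 10^-26 kg·m/s
(b) Δv_min = 77.696 km/s
(c) λ_dB = 9.362 nm

Step-by-step:

(a) From the uncertainty principle:
Δp_min = ℏ/(2Δx) = (1.055e-34 J·s)/(2 × 7.450e-10 m) = 7.078e-26 kg·m/s

(b) The velocity uncertainty:
Δv = Δp/m = (7.078e-26 kg·m/s)/(9.109e-31 kg) = 7.770e+04 m/s = 77.696 km/s

(c) The de Broglie wavelength for this momentum:
λ = h/p = (6.626e-34 J·s)/(7.078e-26 kg·m/s) = 9.362e-09 m = 9.362 nm

Note: The de Broglie wavelength is comparable to the localization size, as expected from wave-particle duality.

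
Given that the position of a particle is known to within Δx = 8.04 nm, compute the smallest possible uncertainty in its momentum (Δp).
6.558 × 10^-27 kg·m/s

Using the Heisenberg uncertainty principle:
ΔxΔp ≥ ℏ/2

The minimum uncertainty in momentum is:
Δp_min = ℏ/(2Δx)
Δp_min = (1.055e-34 J·s) / (2 × 8.040e-09 m)
Δp_min = 6.558e-27 kg·m/s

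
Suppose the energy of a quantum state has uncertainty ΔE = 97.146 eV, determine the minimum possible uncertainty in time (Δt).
3.388 as

Using the energy-time uncertainty principle:
ΔEΔt ≥ ℏ/2

The minimum uncertainty in time is:
Δt_min = ℏ/(2ΔE)
Δt_min = (1.055e-34 J·s) / (2 × 1.556e-17 J)
Δt_min = 3.388e-18 s = 3.388 as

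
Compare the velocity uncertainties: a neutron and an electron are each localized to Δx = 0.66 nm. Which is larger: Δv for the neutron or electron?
The electron has the larger minimum velocity uncertainty, by a ratio of 1838.7.

For both particles, Δp_min = ℏ/(2Δx) = 7.989e-26 kg·m/s (same for both).

The velocity uncertainty is Δv = Δp/m:
- neutron: Δv = 7.989e-26 / 1.675e-27 = 4.770e+01 m/s = 47.699 m/s
- electron: Δv = 7.989e-26 / 9.109e-31 = 8.770e+04 m/s = 87.703 km/s

Ratio: 8.770e+04 / 4.770e+01 = 1838.7

The lighter particle has larger velocity uncertainty because Δv ∝ 1/m.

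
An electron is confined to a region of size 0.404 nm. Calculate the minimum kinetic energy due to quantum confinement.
58.358 meV

Using the uncertainty principle:

1. Position uncertainty: Δx ≈ 4.040e-10 m
2. Minimum momentum uncertainty: Δp = ℏ/(2Δx) = 1.305e-25 kg·m/s
3. Minimum kinetic energy:
   KE = (Δp)²/(2m) = (1.305e-25)²/(2 × 9.109e-31 kg)
   KE = 9.350e-21 J = 58.358 meV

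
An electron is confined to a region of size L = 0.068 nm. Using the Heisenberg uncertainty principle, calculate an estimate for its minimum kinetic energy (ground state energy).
2.060 eV

Using the uncertainty principle to estimate ground state energy:

1. The position uncertainty is approximately the confinement size:
   Δx ≈ L = 6.800e-11 m

2. From ΔxΔp ≥ ℏ/2, the minimum momentum uncertainty is:
   Δp ≈ ℏ/(2L) = 7.754e-25 kg·m/s

3. The kinetic energy is approximately:
   KE ≈ (Δp)²/(2m) = (7.754e-25)²/(2 × 9.109e-31 kg)
   KE ≈ 3.300e-19 J = 2.060 eV

This is an order-of-magnitude estimate of the ground state energy.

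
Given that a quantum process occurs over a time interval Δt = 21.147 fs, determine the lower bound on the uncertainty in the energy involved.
15.563 meV

Using the energy-time uncertainty principle:
ΔEΔt ≥ ℏ/2

The minimum uncertainty in energy is:
ΔE_min = ℏ/(2Δt)
ΔE_min = (1.055e-34 J·s) / (2 × 2.115e-14 s)
ΔE_min = 2.493e-21 J = 15.563 meV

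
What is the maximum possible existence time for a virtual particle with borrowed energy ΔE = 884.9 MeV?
3.719 × 10^-25 s

Using the energy-time uncertainty principle:
ΔEΔt ≥ ℏ/2

For a virtual particle borrowing energy ΔE, the maximum lifetime is:
Δt_max = ℏ/(2ΔE)

Converting energy:
ΔE = 884.9 MeV = 1.418e-10 J

Δt_max = (1.055e-34 J·s) / (2 × 1.418e-10 J)
Δt_max = 3.719e-25 s = 3.719 × 10^-25 s

Virtual particles with higher borrowed energy exist for shorter times.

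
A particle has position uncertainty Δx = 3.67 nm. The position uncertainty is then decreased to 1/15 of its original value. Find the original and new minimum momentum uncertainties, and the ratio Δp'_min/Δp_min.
Original Δp_min = 1.437 × 10^-26 kg·m/s; new Δp'_min = 2.155 × 10^-25 kg·m/s; ratio Δp'_min/Δp_min = 15.

From the uncertainty principle ΔxΔp ≥ ℏ/2, the minimum momentum uncertainty is Δp_min = ℏ/(2Δx).

Original (Δx = 3.67 nm = 3.670e-09 m):
Δp_min = (1.055e-34 J·s)/(2 × 3.670e-09 m) = 1.437e-26 kg·m/s

When Δx → (1/15)Δx:
Δp'_min = ℏ/(2 × (1/15)Δx) = 15 × ℏ/(2Δx) = 15 × Δp_min
Δp'_min = 15 × 1.437e-26 kg·m/s = 2.155e-25 kg·m/s

Since Δp_min ∝ 1/Δx, when Δx is decreased to 1/15 of its original value, Δp_min increases to 15 times its original value.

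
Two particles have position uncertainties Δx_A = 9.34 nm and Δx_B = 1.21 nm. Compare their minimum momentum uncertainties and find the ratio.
Particle B has the larger minimum momentum uncertainty, by a factor of 7.72.

For each particle, the minimum momentum uncertainty is Δp_min = ℏ/(2Δx):

Particle A: Δp_A = ℏ/(2×9.340e-09 m) = 5.645e-27 kg·m/s
Particle B: Δp_B = ℏ/(2×1.210e-09 m) = 4.358e-26 kg·m/s

Ratio: Δp_B/Δp_A = 7.72

Since Δp_min ∝ 1/Δx, the particle with smaller position uncertainty (B) has larger momentum uncertainty.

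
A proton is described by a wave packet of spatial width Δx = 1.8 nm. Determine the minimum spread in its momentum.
2.929 × 10^-26 kg·m/s

For a wave packet, the spatial width Δx and momentum spread Δp are related by the uncertainty principle:
ΔxΔp ≥ ℏ/2

The minimum momentum spread is:
Δp_min = ℏ/(2Δx)
Δp_min = (1.055e-34 J·s) / (2 × 1.800e-09 m)
Δp_min = 2.929e-26 kg·m/s

A wave packet cannot have both a well-defined position and well-defined momentum.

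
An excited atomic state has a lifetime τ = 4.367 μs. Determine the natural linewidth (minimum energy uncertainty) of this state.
75.362 peV

Using the energy-time uncertainty principle:
ΔEΔt ≥ ℏ/2

The lifetime τ represents the time uncertainty Δt.
The natural linewidth (minimum energy uncertainty) is:

ΔE = ℏ/(2τ)
ΔE = (1.055e-34 J·s) / (2 × 4.367e-06 s)
ΔE = 1.207e-29 J = 75.362 peV

This natural linewidth limits the precision of spectroscopic measurements.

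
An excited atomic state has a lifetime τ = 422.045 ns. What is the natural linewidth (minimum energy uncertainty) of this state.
779.789 peV

Using the energy-time uncertainty principle:
ΔEΔt ≥ ℏ/2

The lifetime τ represents the time uncertainty Δt.
The natural linewidth (minimum energy uncertainty) is:

ΔE = ℏ/(2τ)
ΔE = (1.055e-34 J·s) / (2 × 4.220e-07 s)
ΔE = 1.249e-28 J = 779.789 peV

This natural linewidth limits the precision of spectroscopic measurements.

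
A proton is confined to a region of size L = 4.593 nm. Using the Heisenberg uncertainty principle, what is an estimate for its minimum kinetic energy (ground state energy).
245.902 neV

Using the uncertainty principle to estimate ground state energy:

1. The position uncertainty is approximately the confinement size:
   Δx ≈ L = 4.593e-09 m

2. From ΔxΔp ≥ ℏ/2, the minimum momentum uncertainty is:
   Δp ≈ ℏ/(2L) = 1.148e-26 kg·m/s

3. The kinetic energy is approximately:
   KE ≈ (Δp)²/(2m) = (1.148e-26)²/(2 × 1.673e-27 kg)
   KE ≈ 3.940e-26 J = 245.902 neV

This is an order-of-magnitude estimate of the ground state energy.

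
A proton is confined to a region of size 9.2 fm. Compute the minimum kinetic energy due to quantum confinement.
61.288 keV

Using the uncertainty principle:

1. Position uncertainty: Δx ≈ 9.200e-15 m
2. Minimum momentum uncertainty: Δp = ℏ/(2Δx) = 5.731e-21 kg·m/s
3. Minimum kinetic energy:
   KE = (Δp)²/(2m) = (5.731e-21)²/(2 × 1.673e-27 kg)
   KE = 9.819e-15 J = 61.288 keV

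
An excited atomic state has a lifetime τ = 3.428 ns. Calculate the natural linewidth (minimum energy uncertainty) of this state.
96.005 neV

Using the energy-time uncertainty principle:
ΔEΔt ≥ ℏ/2

The lifetime τ represents the time uncertainty Δt.
The natural linewidth (minimum energy uncertainty) is:

ΔE = ℏ/(2τ)
ΔE = (1.055e-34 J·s) / (2 × 3.428e-09 s)
ΔE = 1.538e-26 J = 96.005 neV

This natural linewidth limits the precision of spectroscopic measurements.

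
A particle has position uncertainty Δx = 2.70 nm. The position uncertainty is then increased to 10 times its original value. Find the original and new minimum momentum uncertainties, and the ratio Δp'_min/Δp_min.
Original Δp_min = 1.953 × 10^-26 kg·m/s; new Δp'_min = 1.953 × 10^-27 kg·m/s; ratio Δp'_min/Δp_min = 1/10.

From the uncertainty principle ΔxΔp ≥ ℏ/2, the minimum momentum uncertainty is Δp_min = ℏ/(2Δx).

Original (Δx = 2.70 nm = 2.700e-09 m):
Δp_min = (1.055e-34 J·s)/(2 × 2.700e-09 m) = 1.953e-26 kg·m/s

When Δx → 10Δx:
Δp'_min = ℏ/(2 × 10Δx) = (1/10) × ℏ/(2Δx) = (1/10) × Δp_min
Δp'_min = 1/10 × 1.953e-26 kg·m/s = 1.953e-27 kg·m/s

Since Δp_min ∝ 1/Δx, when Δx is increased to 10 times its original value, Δp_min decreases to 1/10 of its original value.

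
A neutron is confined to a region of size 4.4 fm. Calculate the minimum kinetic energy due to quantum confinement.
267.578 keV

Using the uncertainty principle:

1. Position uncertainty: Δx ≈ 4.400e-15 m
2. Minimum momentum uncertainty: Δp = ℏ/(2Δx) = 1.198e-20 kg·m/s
3. Minimum kinetic energy:
   KE = (Δp)²/(2m) = (1.198e-20)²/(2 × 1.675e-27 kg)
   KE = 4.287e-14 J = 267.578 keV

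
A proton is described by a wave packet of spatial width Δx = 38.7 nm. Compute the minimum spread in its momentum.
1.362 × 10^-27 kg·m/s

For a wave packet, the spatial width Δx and momentum spread Δp are related by the uncertainty principle:
ΔxΔp ≥ ℏ/2

The minimum momentum spread is:
Δp_min = ℏ/(2Δx)
Δp_min = (1.055e-34 J·s) / (2 × 3.870e-08 m)
Δp_min = 1.362e-27 kg·m/s

A wave packet cannot have both a well-defined position and well-defined momentum.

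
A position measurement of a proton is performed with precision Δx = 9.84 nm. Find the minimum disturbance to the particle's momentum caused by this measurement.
5.359 × 10^-27 kg·m/s

The uncertainty principle implies that measuring position disturbs momentum:
ΔxΔp ≥ ℏ/2

When we measure position with precision Δx, we necessarily introduce a momentum uncertainty:
Δp ≥ ℏ/(2Δx)
Δp_min = (1.055e-34 J·s) / (2 × 9.840e-09 m)
Δp_min = 5.359e-27 kg·m/s

The more precisely we measure position, the greater the momentum disturbance.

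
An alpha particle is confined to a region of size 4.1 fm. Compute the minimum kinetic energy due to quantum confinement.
77.680 keV

Using the uncertainty principle:

1. Position uncertainty: Δx ≈ 4.100e-15 m
2. Minimum momentum uncertainty: Δp = ℏ/(2Δx) = 1.286e-20 kg·m/s
3. Minimum kinetic energy:
   KE = (Δp)²/(2m) = (1.286e-20)²/(2 × 6.645e-27 kg)
   KE = 1.245e-14 J = 77.680 keV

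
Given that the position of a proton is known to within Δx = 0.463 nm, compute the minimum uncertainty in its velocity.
68.088 m/s

Using the Heisenberg uncertainty principle and Δp = mΔv:
ΔxΔp ≥ ℏ/2
Δx(mΔv) ≥ ℏ/2

The minimum uncertainty in velocity is:
Δv_min = ℏ/(2mΔx)
Δv_min = (1.055e-34 J·s) / (2 × 1.673e-27 kg × 4.630e-10 m)
Δv_min = 6.809e+01 m/s = 68.088 m/s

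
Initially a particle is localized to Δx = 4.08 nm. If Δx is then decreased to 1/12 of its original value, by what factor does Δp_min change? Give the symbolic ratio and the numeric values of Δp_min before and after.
Original Δp_min = 1.292 × 10^-26 kg·m/s; new Δp'_min = 1.551 × 10^-25 kg·m/s; ratio Δp'_min/Δp_min = 12.

From the uncertainty principle ΔxΔp ≥ ℏ/2, the minimum momentum uncertainty is Δp_min = ℏ/(2Δx).

Original (Δx = 4.08 nm = 4.080e-09 m):
Δp_min = (1.055e-34 J·s)/(2 × 4.080e-09 m) = 1.292e-26 kg·m/s

When Δx → (1/12)Δx:
Δp'_min = ℏ/(2 × (1/12)Δx) = 12 × ℏ/(2Δx) = 12 × Δp_min
Δp'_min = 12 × 1.292e-26 kg·m/s = 1.551e-25 kg·m/s

Since Δp_min ∝ 1/Δx, when Δx is decreased to 1/12 of its original value, Δp_min increases to 12 times its original value.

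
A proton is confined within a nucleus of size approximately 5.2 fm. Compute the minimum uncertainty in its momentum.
1.014 × 10^-20 kg·m/s

Using the Heisenberg uncertainty principle:
ΔxΔp ≥ ℏ/2

With Δx ≈ L = 5.200e-15 m (the confinement size):
Δp_min = ℏ/(2Δx)
Δp_min = (1.055e-34 J·s) / (2 × 5.200e-15 m)
Δp_min = 1.014e-20 kg·m/s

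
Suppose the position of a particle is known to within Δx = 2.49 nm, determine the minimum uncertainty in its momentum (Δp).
2.118 × 10^-26 kg·m/s

Using the Heisenberg uncertainty principle:
ΔxΔp ≥ ℏ/2

The minimum uncertainty in momentum is:
Δp_min = ℏ/(2Δx)
Δp_min = (1.055e-34 J·s) / (2 × 2.490e-09 m)
Δp_min = 2.118e-26 kg·m/s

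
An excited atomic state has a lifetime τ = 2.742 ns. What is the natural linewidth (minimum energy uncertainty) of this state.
120.024 neV

Using the energy-time uncertainty principle:
ΔEΔt ≥ ℏ/2

The lifetime τ represents the time uncertainty Δt.
The natural linewidth (minimum energy uncertainty) is:

ΔE = ℏ/(2τ)
ΔE = (1.055e-34 J·s) / (2 × 2.742e-09 s)
ΔE = 1.923e-26 J = 120.024 neV

This natural linewidth limits the precision of spectroscopic measurements.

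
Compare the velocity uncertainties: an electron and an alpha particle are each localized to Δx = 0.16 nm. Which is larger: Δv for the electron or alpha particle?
The electron has the larger minimum velocity uncertainty, by a ratio of 7294.3.

For both particles, Δp_min = ℏ/(2Δx) = 3.296e-25 kg·m/s (same for both).

The velocity uncertainty is Δv = Δp/m:
- electron: Δv = 3.296e-25 / 9.109e-31 = 3.618e+05 m/s = 361.774 km/s
- alpha particle: Δv = 3.296e-25 / 6.645e-27 = 4.960e+01 m/s = 49.597 m/s

Ratio: 3.618e+05 / 4.960e+01 = 7294.3

The lighter particle has larger velocity uncertainty because Δv ∝ 1/m.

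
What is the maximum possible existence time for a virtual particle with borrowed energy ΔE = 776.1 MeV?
4.241 × 10^-25 s

Using the energy-time uncertainty principle:
ΔEΔt ≥ ℏ/2

For a virtual particle borrowing energy ΔE, the maximum lifetime is:
Δt_max = ℏ/(2ΔE)

Converting energy:
ΔE = 776.1 MeV = 1.243e-10 J

Δt_max = (1.055e-34 J·s) / (2 × 1.243e-10 J)
Δt_max = 4.241e-25 s = 4.241 × 10^-25 s

Virtual particles with higher borrowed energy exist for shorter times.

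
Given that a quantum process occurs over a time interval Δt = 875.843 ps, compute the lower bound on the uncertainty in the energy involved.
375.759 neV

Using the energy-time uncertainty principle:
ΔEΔt ≥ ℏ/2

The minimum uncertainty in energy is:
ΔE_min = ℏ/(2Δt)
ΔE_min = (1.055e-34 J·s) / (2 × 8.758e-10 s)
ΔE_min = 6.020e-26 J = 375.759 neV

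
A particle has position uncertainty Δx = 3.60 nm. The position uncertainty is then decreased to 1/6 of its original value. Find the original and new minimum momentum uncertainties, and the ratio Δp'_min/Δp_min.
Original Δp_min = 1.465 × 10^-26 kg·m/s; new Δp'_min = 8.788 × 10^-26 kg·m/s; ratio Δp'_min/Δp_min = 6.

From the uncertainty principle ΔxΔp ≥ ℏ/2, the minimum momentum uncertainty is Δp_min = ℏ/(2Δx).

Original (Δx = 3.60 nm = 3.600e-09 m):
Δp_min = (1.055e-34 J·s)/(2 × 3.600e-09 m) = 1.465e-26 kg·m/s

When Δx → (1/6)Δx:
Δp'_min = ℏ/(2 × (1/6)Δx) = 6 × ℏ/(2Δx) = 6 × Δp_min
Δp'_min = 6 × 1.465e-26 kg·m/s = 8.788e-26 kg·m/s

Since Δp_min ∝ 1/Δx, when Δx is decreased to 1/6 of its original value, Δp_min increases to 6 times its original value.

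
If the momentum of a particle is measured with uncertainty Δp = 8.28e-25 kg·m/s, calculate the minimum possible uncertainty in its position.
63.682 pm

Using the Heisenberg uncertainty principle:
ΔxΔp ≥ ℏ/2

The minimum uncertainty in position is:
Δx_min = ℏ/(2Δp)
Δx_min = (1.055e-34 J·s) / (2 × 8.280e-25 kg·m/s)
Δx_min = 6.368e-11 m = 63.682 pm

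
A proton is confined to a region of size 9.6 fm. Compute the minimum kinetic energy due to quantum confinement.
56.287 keV

Using the uncertainty principle:

1. Position uncertainty: Δx ≈ 9.600e-15 m
2. Minimum momentum uncertainty: Δp = ℏ/(2Δx) = 5.493e-21 kg·m/s
3. Minimum kinetic energy:
   KE = (Δp)²/(2m) = (5.493e-21)²/(2 × 1.673e-27 kg)
   KE = 9.018e-15 J = 56.287 keV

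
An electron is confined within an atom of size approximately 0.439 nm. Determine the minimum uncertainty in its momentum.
1.201 × 10^-25 kg·m/s

Using the Heisenberg uncertainty principle:
ΔxΔp ≥ ℏ/2

With Δx ≈ L = 4.390e-10 m (the confinement size):
Δp_min = ℏ/(2Δx)
Δp_min = (1.055e-34 J·s) / (2 × 4.390e-10 m)
Δp_min = 1.201e-25 kg·m/s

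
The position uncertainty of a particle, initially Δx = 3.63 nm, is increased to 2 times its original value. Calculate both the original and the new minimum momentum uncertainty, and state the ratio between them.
Original Δp_min = 1.453 × 10^-26 kg·m/s; new Δp'_min = 7.263 × 10^-27 kg·m/s; ratio Δp'_min/Δp_min = 1/2.

From the uncertainty principle ΔxΔp ≥ ℏ/2, the minimum momentum uncertainty is Δp_min = ℏ/(2Δx).

Original (Δx = 3.63 nm = 3.630e-09 m):
Δp_min = (1.055e-34 J·s)/(2 × 3.630e-09 m) = 1.453e-26 kg·m/s

When Δx → 2Δx:
Δp'_min = ℏ/(2 × 2Δx) = (1/2) × ℏ/(2Δx) = (1/2) × Δp_min
Δp'_min = 1/2 × 1.453e-26 kg·m/s = 7.263e-27 kg·m/s

Since Δp_min ∝ 1/Δx, when Δx is increased to 2 times its original value, Δp_min decreases to 1/2 of its original value.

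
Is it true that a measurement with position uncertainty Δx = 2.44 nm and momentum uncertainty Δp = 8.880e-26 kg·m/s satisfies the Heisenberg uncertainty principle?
Yes, it satisfies the uncertainty principle.

Calculate the product ΔxΔp:
ΔxΔp = (2.440e-09 m) × (8.880e-26 kg·m/s)
ΔxΔp = 2.167e-34 J·s

Compare to the minimum allowed value ℏ/2:
ℏ/2 = 5.273e-35 J·s

Since ΔxΔp = 2.167e-34 J·s ≥ 5.273e-35 J·s = ℏ/2,
the measurement satisfies the uncertainty principle.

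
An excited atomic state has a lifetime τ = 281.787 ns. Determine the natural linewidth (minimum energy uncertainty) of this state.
1.168 neV

Using the energy-time uncertainty principle:
ΔEΔt ≥ ℏ/2

The lifetime τ represents the time uncertainty Δt.
The natural linewidth (minimum energy uncertainty) is:

ΔE = ℏ/(2τ)
ΔE = (1.055e-34 J·s) / (2 × 2.818e-07 s)
ΔE = 1.871e-28 J = 1.168 neV

This natural linewidth limits the precision of spectroscopic measurements.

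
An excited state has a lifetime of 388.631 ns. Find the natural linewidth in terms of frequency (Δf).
204.764 kHz

Using the energy-time uncertainty principle and E = hf:
ΔEΔt ≥ ℏ/2
hΔf·Δt ≥ ℏ/2

The minimum frequency uncertainty is:
Δf = ℏ/(2hτ) = 1/(4πτ)
Δf = 1/(4π × 3.886e-07 s)
Δf = 2.048e+05 Hz = 204.764 kHz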